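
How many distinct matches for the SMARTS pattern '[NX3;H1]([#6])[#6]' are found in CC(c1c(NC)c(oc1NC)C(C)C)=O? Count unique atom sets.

2

[NX3;H1]([#6])[#6] is the SMARTS for a secondary amine: a trivalent nitrogen with one H, bonded to two carbons.
The molecule carries 2 separate instances of an N-methylamino group (-NHCH3) meeting every constraint; each maps to a distinct set of atoms, giving 2 matches.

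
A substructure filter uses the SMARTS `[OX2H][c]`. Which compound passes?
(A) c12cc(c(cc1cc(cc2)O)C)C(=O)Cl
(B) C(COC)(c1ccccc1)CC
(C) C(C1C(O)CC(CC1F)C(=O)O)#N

[OX2H][c] describes a hydroxyl oxygen attached to an aromatic carbon (a phenol).
(A) contains a hydroxyl group (-OH), which satisfies every atom and bond constraint.
(B) has a methoxy ether (-OCH3) but the oxygen has H0, not H1.
(C) has a hydroxyl group (-OH) but the -OH is on an aliphatic carbon, not an aromatic c.
So the answer is (A).

A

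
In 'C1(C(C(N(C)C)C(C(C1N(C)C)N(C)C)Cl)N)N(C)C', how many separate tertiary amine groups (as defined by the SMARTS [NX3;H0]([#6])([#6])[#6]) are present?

[NX3;H0]([#6])([#6])[#6] is the SMARTS for a tertiary amine: a trivalent nitrogen with no H, bonded to three carbons.
The molecule carries 4 separate instances of a dimethylamino group (-N(CH3)2) meeting every constraint; each maps to a distinct set of atoms, giving 4 matches.

4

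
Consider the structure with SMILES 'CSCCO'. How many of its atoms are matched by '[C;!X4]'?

The query [C;!X4] means: aliphatic carbon that does not have four total connections.
Check the 5 heavy atoms by environment: 3× C (X4) → no; 1× S (X2) → no; 1× O (X2) → no.
No environment satisfies the query, so 0 matching atoms.

0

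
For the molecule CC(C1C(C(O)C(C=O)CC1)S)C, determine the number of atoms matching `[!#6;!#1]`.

3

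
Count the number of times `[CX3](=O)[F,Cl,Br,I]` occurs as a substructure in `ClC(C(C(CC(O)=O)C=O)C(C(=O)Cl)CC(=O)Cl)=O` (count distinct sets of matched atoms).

3

[CX3](=O)[F,Cl,Br,I] is the SMARTS for an acyl halide: a carbonyl carbon bonded to a halogen.
The molecule carries 3 separate instances of an acyl chloride (-C(=O)Cl) meeting every constraint; each maps to a distinct set of atoms, giving 3 matches.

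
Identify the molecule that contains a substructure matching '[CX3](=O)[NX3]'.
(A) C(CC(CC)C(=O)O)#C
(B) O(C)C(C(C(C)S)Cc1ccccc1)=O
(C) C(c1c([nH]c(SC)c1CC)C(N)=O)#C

C

[CX3](=O)[NX3] describes a carbonyl carbon bonded to a trivalent nitrogen (an amide).
(A) has a carboxylic acid group (-C(=O)OH) but the carbonyl is bonded to O, not to an NX3 nitrogen.
(B) has a methyl-ester group (-C(=O)OCH3) but the carbonyl is bonded to O, not to an NX3 nitrogen.
(C) contains a primary amide (-C(=O)NH2), which satisfies every atom and bond constraint.
So the answer is (C).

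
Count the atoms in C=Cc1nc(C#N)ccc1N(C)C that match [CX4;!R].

The query [CX4;!R] means: aliphatic carbon with four total connections, not in a ring.
Check the 13 heavy atoms by environment: 1× n (aromatic, X2, in 6-ring) → no; 5× c (aromatic, X3, in 6-ring) → no; 1× N (X3, acyclic) → no; 2× C (X4, acyclic) → match; 2× C (X3, acyclic) → no; 1× C (X2, acyclic) → no; 1× N (X1, acyclic) → no.
That gives 2 matching atoms.

2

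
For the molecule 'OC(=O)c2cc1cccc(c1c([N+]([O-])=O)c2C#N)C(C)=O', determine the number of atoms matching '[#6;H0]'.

9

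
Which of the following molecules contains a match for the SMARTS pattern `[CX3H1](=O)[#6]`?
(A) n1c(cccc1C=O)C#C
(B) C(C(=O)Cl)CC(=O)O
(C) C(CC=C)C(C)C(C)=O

A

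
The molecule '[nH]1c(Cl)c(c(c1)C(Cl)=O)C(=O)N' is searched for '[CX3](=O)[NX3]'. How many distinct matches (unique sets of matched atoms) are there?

1

[CX3](=O)[NX3] is the SMARTS for an amide: a carbonyl carbon bonded to a trivalent nitrogen.
Exactly one fragment in the molecule meets all constraints, giving 1 match.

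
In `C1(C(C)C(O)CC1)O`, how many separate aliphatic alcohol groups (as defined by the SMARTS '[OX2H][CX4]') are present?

2

[OX2H][CX4] is the SMARTS for an aliphatic alcohol: a hydroxyl oxygen bound to an sp3 (X4) carbon.
The molecule carries 2 separate instances of a hydroxyl group (-OH) meeting every constraint; each maps to a distinct set of atoms, giving 2 matches.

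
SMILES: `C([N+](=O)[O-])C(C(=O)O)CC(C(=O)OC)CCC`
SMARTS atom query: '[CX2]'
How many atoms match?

The query [CX2] means: C with X2: aliphatic carbon with exactly 2 total connections.
Check the 17 heavy atoms by environment: 8× C (X4) → no; 2× C (X3) → no; 3× O (X1) → no; 2× O (X2) → no; 1× N (charge +1, X3) → no; 1× O (charge -1, X1) → no.
No environment satisfies the query, so 0 matching atoms.

0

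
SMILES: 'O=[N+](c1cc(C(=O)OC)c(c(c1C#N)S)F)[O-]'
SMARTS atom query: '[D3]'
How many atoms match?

The query [D3] means: atom with exactly three heavy-atom neighbours.
Check the 17 heavy atoms by environment: 5× c (aromatic, D3) → match; 1× c (aromatic, D2) → no; 1× C (D2) → no; 1× N (D1) → no; 1× S (D1) → no; 1× F (D1) → no; 1× C (D3) → match; 2× O (D1) → no; 1× O (D2) → no; 1× C (D1) → no; 1× N (charge +1, D3) → match; 1× O (charge -1, D1) → no.
Summing the matching environments: 5 + 1 + 1 = 7 matching atoms.

7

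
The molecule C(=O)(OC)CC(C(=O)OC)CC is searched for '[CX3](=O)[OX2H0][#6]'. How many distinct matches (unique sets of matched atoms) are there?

2

[CX3](=O)[OX2H0][#6] is the SMARTS for an ester: a carbonyl carbon bonded to an oxygen that is itself bonded to carbon (no H on that O).
The molecule carries 2 separate instances of a methyl-ester group (-C(=O)OCH3) meeting every constraint; each maps to a distinct set of atoms, giving 2 matches.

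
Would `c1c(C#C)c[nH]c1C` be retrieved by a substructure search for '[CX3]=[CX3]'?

No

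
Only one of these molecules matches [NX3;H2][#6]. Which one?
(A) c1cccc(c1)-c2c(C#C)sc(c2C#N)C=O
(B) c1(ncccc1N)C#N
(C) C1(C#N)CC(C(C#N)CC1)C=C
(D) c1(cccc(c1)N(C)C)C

[NX3;H2][#6] describes a trivalent nitrogen with two H attached to carbon (a primary amine).
(A) has a nitrile (-C#N) but the nitrogen is NX1 (triple-bonded), not NX3 with two H.
(B) contains a primary amino group (-NH2), which satisfies every atom and bond constraint.
(C) has a nitrile (-C#N) but the nitrogen is NX1 (triple-bonded), not NX3 with two H.
(D) has a dimethylamino group (-N(CH3)2) but the nitrogen has H0, not H2.
So the answer is (B).

B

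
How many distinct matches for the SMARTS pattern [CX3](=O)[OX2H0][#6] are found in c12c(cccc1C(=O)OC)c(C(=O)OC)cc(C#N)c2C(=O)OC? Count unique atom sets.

3

[CX3](=O)[OX2H0][#6] is the SMARTS for an ester: a carbonyl carbon bonded to an oxygen that is itself bonded to carbon (no H on that O).
The molecule carries 3 separate instances of a methyl-ester group (-C(=O)OCH3) meeting every constraint; each maps to a distinct set of atoms, giving 3 matches.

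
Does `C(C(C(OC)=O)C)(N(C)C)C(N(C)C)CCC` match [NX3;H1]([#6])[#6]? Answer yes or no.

The pattern [NX3;H1]([#6])[#6] describes a trivalent nitrogen with one H, bonded to two carbons — a secondary amine.
The closest candidate here is a dimethylamino group (-N(CH3)2), but the nitrogen has H0, not H1. No other fragment satisfies the full query, so there is no match.

No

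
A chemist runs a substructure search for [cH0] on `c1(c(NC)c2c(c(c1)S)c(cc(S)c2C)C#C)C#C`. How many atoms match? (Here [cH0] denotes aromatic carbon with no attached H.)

8

Check the 19 heavy atoms by environment: 8× c (aromatic, H0) → match; 2× c (aromatic, H1) → no; 2× C (H0) → no; 2× C (H1) → no; 2× S (H1) → no; 1× N (H1) → no; 2× C (H3) → no.
That gives 8 matching atoms.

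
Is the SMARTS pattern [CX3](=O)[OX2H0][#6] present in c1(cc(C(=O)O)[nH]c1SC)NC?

The pattern [CX3](=O)[OX2H0][#6] describes a carbonyl carbon bonded to an oxygen that is itself bonded to carbon (no H on that O) — an ester.
The closest candidate here is a carboxylic acid group (-C(=O)OH), but the singly-bonded O carries H (OX2H1, not H0). No other fragment satisfies the full query, so there is no match.

No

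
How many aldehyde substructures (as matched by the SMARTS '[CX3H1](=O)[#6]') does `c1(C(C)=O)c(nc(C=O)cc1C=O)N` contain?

2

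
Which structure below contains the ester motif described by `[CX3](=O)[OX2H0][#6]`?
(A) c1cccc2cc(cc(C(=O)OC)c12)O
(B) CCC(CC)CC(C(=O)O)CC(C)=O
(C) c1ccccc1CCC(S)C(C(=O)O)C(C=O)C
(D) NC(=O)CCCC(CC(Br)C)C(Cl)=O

A

[CX3](=O)[OX2H0][#6] describes a carbonyl carbon bonded to an oxygen that is itself bonded to carbon (no H on that O) (an ester).
(A) contains a methyl-ester group (-C(=O)OCH3), which satisfies every atom and bond constraint.
(B) has a carboxylic acid group (-C(=O)OH) but the singly-bonded O carries H (OX2H1, not H0).
(C) has a carboxylic acid group (-C(=O)OH) but the singly-bonded O carries H (OX2H1, not H0).
(D) has a primary amide (-C(=O)NH2) but the carbonyl is bonded to N, not to an O-C linkage.
So the answer is (A).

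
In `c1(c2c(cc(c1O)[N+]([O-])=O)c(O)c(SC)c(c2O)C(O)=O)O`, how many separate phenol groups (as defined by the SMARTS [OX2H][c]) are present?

4

[OX2H][c] is the SMARTS for a phenol: a hydroxyl oxygen attached to an aromatic carbon.
The molecule carries 4 separate instances of a hydroxyl group (-OH) meeting every constraint; each maps to a distinct set of atoms, giving 4 matches.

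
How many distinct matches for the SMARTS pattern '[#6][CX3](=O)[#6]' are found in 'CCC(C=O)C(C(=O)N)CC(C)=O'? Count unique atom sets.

1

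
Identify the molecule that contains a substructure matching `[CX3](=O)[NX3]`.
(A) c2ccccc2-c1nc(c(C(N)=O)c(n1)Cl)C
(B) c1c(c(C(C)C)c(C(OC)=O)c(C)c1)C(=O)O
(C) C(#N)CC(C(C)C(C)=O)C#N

A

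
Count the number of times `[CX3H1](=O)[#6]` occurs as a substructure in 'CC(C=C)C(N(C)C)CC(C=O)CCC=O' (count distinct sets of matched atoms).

2

[CX3H1](=O)[#6] is the SMARTS for an aldehyde: an sp2 carbon with one H, double-bonded to O and single-bonded to carbon.
The molecule carries 2 separate instances of an aldehyde (-CHO) meeting every constraint; each maps to a distinct set of atoms, giving 2 matches.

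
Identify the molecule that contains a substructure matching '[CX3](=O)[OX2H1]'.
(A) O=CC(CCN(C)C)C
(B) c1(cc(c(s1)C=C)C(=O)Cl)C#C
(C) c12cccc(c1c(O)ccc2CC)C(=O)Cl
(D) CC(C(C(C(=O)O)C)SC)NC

D

[CX3](=O)[OX2H1] describes an sp2 carbon double-bonded to O and single-bonded to an -OH oxygen (a carboxylic acid).
(A) has an aldehyde (-CHO) but there is no singly-bonded oxygen on the carbonyl carbon.
(B) has an acyl chloride (-C(=O)Cl) but the carbonyl is bonded to Cl, not to an -OH oxygen.
(C) has an acyl chloride (-C(=O)Cl) but the carbonyl is bonded to Cl, not to an -OH oxygen.
(D) contains a carboxylic acid group (-C(=O)OH), which satisfies every atom and bond constraint.
So the answer is (D).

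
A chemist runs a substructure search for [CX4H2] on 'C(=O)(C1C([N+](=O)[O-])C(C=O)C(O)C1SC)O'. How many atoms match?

0

The query [CX4H2] means: sp3 carbon (X4) with exactly two hydrogens.
Check the 16 heavy atoms by environment: 5× C (H1, X4) → no; 1× S (H0, X2) → no; 1× C (H3, X4) → no; 1× C (H0, X3) → no; 3× O (H0, X1) → no; 2× O (H1, X2) → no; 1× N (charge +1, H0, X3) → no; 1× O (charge -1, H0, X1) → no; 1× C (H1, X3) → no.
No environment satisfies the query, so 0 matching atoms.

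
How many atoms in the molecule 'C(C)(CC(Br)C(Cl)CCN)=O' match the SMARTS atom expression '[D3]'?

Check the 11 heavy atoms by environment: 3× C (D2) → no; 3× C (D3) → match; 1× O (D1) → no; 1× C (D1) → no; 1× Cl (D1) → no; 1× Br (D1) → no; 1× N (D1) → no.
That gives 3 matching atoms.

3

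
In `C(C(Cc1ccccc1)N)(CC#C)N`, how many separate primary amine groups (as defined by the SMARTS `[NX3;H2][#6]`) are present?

2

[NX3;H2][#6] is the SMARTS for a primary amine: a trivalent nitrogen with two H attached to carbon.
The molecule carries 2 separate instances of a primary amino group (-NH2) meeting every constraint; each maps to a distinct set of atoms, giving 2 matches.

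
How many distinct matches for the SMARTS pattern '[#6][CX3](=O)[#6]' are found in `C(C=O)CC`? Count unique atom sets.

0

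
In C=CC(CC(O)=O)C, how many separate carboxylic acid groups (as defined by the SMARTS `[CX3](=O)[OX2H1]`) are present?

1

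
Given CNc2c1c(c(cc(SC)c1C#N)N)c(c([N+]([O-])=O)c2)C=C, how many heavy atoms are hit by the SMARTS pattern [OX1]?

Check the 22 heavy atoms by environment: 10× c (aromatic, X3) → no; 1× S (X2) → no; 2× C (X4) → no; 1× N (charge +1, X3) → no; 1× O (charge -1, X1) → match; 1× O (X1) → match; 1× C (X2) → no; 1× N (X1) → no; 2× N (X3) → no; 2× C (X3) → no.
Summing the matching environments: 1 + 1 = 2 matching atoms.

2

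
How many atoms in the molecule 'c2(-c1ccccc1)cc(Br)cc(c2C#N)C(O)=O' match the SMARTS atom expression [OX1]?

1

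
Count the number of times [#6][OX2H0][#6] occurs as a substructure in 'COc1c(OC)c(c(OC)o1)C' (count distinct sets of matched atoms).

3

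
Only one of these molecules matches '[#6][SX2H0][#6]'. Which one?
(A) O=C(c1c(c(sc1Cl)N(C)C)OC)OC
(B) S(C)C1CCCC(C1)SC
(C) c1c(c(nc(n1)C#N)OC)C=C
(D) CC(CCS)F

[#6][SX2H0][#6] describes an aliphatic sulfur bridging two carbons with no H on the sulfur (a thioether).
(A) has a methoxy ether (-OCH3) but the bridging atom is O, not S.
(B) contains a methylthio ether (-SCH3), which satisfies every atom and bond constraint.
(C) has a methoxy ether (-OCH3) but the bridging atom is O, not S.
(D) has a thiol (-SH) but the sulfur has H1, not H0 bridging two carbons.
So the answer is (B).

B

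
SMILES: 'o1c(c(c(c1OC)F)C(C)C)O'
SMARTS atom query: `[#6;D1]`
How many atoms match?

3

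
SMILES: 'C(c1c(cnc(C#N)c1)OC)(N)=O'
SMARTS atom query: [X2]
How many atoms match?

3

Check the 13 heavy atoms by environment: 1× n (aromatic, X2) → match; 5× c (aromatic, X3) → no; 1× O (X2) → match; 1× C (X4) → no; 1× C (X3) → no; 1× O (X1) → no; 1× N (X3) → no; 1× C (X2) → match; 1× N (X1) → no.
Summing the matching environments: 1 + 1 + 1 = 3 matching atoms.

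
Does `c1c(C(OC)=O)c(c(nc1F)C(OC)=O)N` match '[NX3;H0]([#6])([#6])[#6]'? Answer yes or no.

No

The pattern [NX3;H0]([#6])([#6])[#6] describes a trivalent nitrogen with no H, bonded to three carbons — a tertiary amine.
The closest candidate here is a primary amino group (-NH2), but the nitrogen has H2, not H0 with three carbons. No other fragment satisfies the full query, so there is no match.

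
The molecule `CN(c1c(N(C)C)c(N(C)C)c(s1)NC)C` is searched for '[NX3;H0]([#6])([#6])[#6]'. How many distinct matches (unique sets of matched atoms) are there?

3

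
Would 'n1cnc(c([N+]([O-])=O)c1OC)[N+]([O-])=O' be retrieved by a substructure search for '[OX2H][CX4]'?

No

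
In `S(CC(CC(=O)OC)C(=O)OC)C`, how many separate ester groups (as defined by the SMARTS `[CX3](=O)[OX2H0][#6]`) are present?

[CX3](=O)[OX2H0][#6] is the SMARTS for an ester: a carbonyl carbon bonded to an oxygen that is itself bonded to carbon (no H on that O).
The molecule carries 2 separate instances of a methyl-ester group (-C(=O)OCH3) meeting every constraint; each maps to a distinct set of atoms, giving 2 matches.

2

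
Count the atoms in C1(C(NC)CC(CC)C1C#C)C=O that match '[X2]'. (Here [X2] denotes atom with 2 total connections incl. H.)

2

Check the 13 heavy atoms by environment: 8× C (X4) → no; 1× N (X3) → no; 2× C (X2) → match; 1× C (X3) → no; 1× O (X1) → no.
That gives 2 matching atoms.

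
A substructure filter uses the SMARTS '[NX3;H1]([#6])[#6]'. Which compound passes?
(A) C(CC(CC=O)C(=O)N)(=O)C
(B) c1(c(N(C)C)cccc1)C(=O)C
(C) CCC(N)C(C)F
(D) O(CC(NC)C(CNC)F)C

[NX3;H1]([#6])[#6] describes a trivalent nitrogen with one H, bonded to two carbons (a secondary amine).
(A) has a primary amide (-C(=O)NH2) but the -C(=O)NH2 nitrogen has H2, not H1.
(B) has a dimethylamino group (-N(CH3)2) but the nitrogen has H0, not H1.
(C) has a primary amino group (-NH2) but the nitrogen has H2 and only one carbon neighbour.
(D) contains an N-methylamino group (-NHCH3), which satisfies every atom and bond constraint.
So the answer is (D).

D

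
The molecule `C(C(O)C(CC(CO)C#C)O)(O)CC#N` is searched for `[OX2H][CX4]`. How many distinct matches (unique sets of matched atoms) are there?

4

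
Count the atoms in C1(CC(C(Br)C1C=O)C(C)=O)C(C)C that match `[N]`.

Check the 14 heavy atoms by environment: 11× C → no; 1× Br → no; 2× O → no.
No environment satisfies the query, so 0 matching atoms.

0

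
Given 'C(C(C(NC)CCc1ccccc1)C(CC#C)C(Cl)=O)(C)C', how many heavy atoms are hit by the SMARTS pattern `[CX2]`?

The query [CX2] means: C with X2: aliphatic carbon with exactly 2 total connections.
Check the 22 heavy atoms by environment: 10× C (X4) → no; 2× C (X2) → match; 1× N (X3) → no; 6× c (aromatic, X3) → no; 1× C (X3) → no; 1× O (X1) → no; 1× Cl (X1) → no.
That gives 2 matching atoms.

2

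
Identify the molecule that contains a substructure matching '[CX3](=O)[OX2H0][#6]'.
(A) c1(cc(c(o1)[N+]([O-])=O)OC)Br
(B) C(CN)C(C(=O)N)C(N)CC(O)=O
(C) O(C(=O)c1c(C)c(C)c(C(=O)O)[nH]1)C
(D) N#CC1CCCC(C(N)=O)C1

[CX3](=O)[OX2H0][#6] describes a carbonyl carbon bonded to an oxygen that is itself bonded to carbon (no H on that O) (an ester).
(A) has a methoxy ether (-OCH3) but the ether oxygen is not adjacent to a C=O carbon.
(B) has a carboxylic acid group (-C(=O)OH) but the singly-bonded O carries H (OX2H1, not H0).
(C) contains a methyl-ester group (-C(=O)OCH3), which satisfies every atom and bond constraint.
(D) has a primary amide (-C(=O)NH2) but the carbonyl is bonded to N, not to an O-C linkage.
So the answer is (C).

C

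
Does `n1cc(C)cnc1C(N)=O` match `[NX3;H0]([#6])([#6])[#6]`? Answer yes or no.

The pattern [NX3;H0]([#6])([#6])[#6] describes a trivalent nitrogen with no H, bonded to three carbons — a tertiary amine.
The closest candidate here is a primary amide (-C(=O)NH2), but the amide nitrogen has H2 and only one carbon neighbour. No other fragment satisfies the full query, so there is no match.

No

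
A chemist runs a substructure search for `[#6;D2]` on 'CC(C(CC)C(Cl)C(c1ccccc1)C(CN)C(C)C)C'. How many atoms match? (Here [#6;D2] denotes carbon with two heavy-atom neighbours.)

7

Check the 21 heavy atoms by environment: 2× C (D2) → match; 6× C (D3) → no; 1× Cl (D1) → no; 1× c (aromatic, D3) → no; 5× c (aromatic, D2) → match; 1× N (D1) → no; 5× C (D1) → no.
Summing the matching environments: 2 + 5 = 7 matching atoms.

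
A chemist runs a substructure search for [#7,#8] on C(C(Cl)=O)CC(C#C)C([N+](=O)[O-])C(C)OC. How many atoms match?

The query [#7,#8] means: nitrogen or oxygen (comma = OR).
Check the 16 heavy atoms by environment: 10× C → no; 3× O → match; 1× Cl → no; 1× N (charge +1) → match; 1× O (charge -1) → match.
Summing the matching environments: 3 + 1 + 1 = 5 matching atoms.

5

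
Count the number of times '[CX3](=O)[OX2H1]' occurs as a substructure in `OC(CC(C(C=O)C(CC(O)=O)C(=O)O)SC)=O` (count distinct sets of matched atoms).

3

[CX3](=O)[OX2H1] is the SMARTS for a carboxylic acid: an sp2 carbon double-bonded to O and single-bonded to an -OH oxygen.
The molecule carries 3 separate instances of a carboxylic acid group (-C(=O)OH) meeting every constraint; each maps to a distinct set of atoms, giving 3 matches.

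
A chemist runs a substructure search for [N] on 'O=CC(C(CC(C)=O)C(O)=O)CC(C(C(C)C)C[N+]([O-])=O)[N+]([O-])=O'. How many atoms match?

The query [N] means: uppercase N matches aliphatic (non-aromatic) nitrogen only.
Check the 24 heavy atoms by environment: 14× C → no; 2× N (charge +1) → match; 2× O (charge -1) → no; 6× O → no.
That gives 2 matching atoms.

2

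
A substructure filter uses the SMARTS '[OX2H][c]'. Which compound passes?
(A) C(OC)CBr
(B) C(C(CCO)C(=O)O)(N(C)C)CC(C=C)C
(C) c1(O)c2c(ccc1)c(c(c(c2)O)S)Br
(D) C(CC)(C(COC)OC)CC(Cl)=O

[OX2H][c] describes a hydroxyl oxygen attached to an aromatic carbon (a phenol).
(A) has a methoxy ether (-OCH3) but the oxygen has H0, not H1.
(B) has a hydroxyl group (-OH) but the -OH is on an aliphatic carbon, not an aromatic c.
(C) contains a hydroxyl group (-OH), which satisfies every atom and bond constraint.
(D) has a methoxy ether (-OCH3) but the oxygen has H0, not H1.
So the answer is (C).

C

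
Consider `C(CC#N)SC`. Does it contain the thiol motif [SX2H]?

The pattern [SX2H] describes an aliphatic sulfur with two connections, one being H — a thiol.
The closest candidate here is a methylthio ether (-SCH3), but the sulfur has H0 (bonded to two carbons), not H1. No other fragment satisfies the full query, so there is no match.

No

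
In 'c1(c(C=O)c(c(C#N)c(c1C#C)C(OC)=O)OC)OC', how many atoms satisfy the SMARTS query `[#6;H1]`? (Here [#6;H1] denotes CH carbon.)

Check the 20 heavy atoms by environment: 6× c (aromatic, H0) → no; 5× O (H0) → no; 3× C (H3) → no; 3× C (H0) → no; 2× C (H1) → match; 1× N (H0) → no.
That gives 2 matching atoms.

2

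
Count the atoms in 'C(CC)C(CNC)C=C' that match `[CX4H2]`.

The query [CX4H2] means: sp3 carbon (X4) with exactly two hydrogens.
Check the 9 heavy atoms by environment: 3× C (H2, X4) → match; 1× C (H1, X4) → no; 1× N (H1, X3) → no; 2× C (H3, X4) → no; 1× C (H1, X3) → no; 1× C (H2, X3) → no.
That gives 3 matching atoms.

3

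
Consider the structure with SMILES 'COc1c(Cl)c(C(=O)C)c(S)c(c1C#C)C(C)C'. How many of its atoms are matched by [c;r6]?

6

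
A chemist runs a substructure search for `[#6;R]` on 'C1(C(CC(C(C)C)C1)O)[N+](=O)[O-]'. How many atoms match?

5

The query [#6;R] means: carbon that is part of a ring.
Check the 12 heavy atoms by environment: 5× C (in 5-ring) → match; 1× N (charge +1, acyclic) → no; 1× O (charge -1, acyclic) → no; 2× O (acyclic) → no; 3× C (acyclic) → no.
That gives 5 matching atoms.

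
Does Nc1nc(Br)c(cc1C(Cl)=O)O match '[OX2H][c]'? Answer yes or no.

Yes

The pattern [OX2H][c] describes a hydroxyl oxygen attached to an aromatic carbon — a phenol.
The molecule carries a hydroxyl group (-OH), whose atoms satisfy every constraint of the query, so the pattern matches.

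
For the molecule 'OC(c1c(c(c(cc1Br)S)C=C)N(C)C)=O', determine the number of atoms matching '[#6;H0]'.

6

The query [#6;H0] means: any carbon with no attached hydrogen.
Check the 16 heavy atoms by environment: 5× c (aromatic, H0) → match; 1× c (aromatic, H1) → no; 1× Br (H0) → no; 1× S (H1) → no; 1× C (H1) → no; 1× C (H2) → no; 1× C (H0) → match; 1× O (H0) → no; 1× O (H1) → no; 1× N (H0) → no; 2× C (H3) → no.
Summing the matching environments: 5 + 1 = 6 matching atoms.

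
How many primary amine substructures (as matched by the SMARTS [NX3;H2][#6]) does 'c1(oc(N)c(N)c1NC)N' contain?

[NX3;H2][#6] is the SMARTS for a primary amine: a trivalent nitrogen with two H attached to carbon.
The molecule carries 3 separate instances of a primary amino group (-NH2) meeting every constraint; each maps to a distinct set of atoms, giving 3 matches.

3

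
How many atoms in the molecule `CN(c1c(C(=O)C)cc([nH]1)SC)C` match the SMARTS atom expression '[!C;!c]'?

4

The query [!C;!c] means: neither aliphatic nor aromatic carbon — same as [!#6].
Check the 13 heavy atoms by environment: 1× n (aromatic) → match; 4× c (aromatic) → no; 1× S → match; 5× C → no; 1× O → match; 1× N → match.
Summing the matching environments: 1 + 1 + 1 + 1 = 4 matching atoms.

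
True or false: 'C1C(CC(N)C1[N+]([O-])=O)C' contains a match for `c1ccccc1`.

The pattern c1ccccc1 describes six aromatic carbons in a ring — a benzene ring.
The closest candidate here is a methyl group (-CH3), but no six-membered all-carbon aromatic ring is present. No other fragment satisfies the full query, so there is no match.

False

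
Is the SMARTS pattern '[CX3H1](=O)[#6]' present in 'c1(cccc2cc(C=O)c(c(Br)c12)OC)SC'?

Yes

The pattern [CX3H1](=O)[#6] describes an sp2 carbon with one H, double-bonded to O and single-bonded to carbon — an aldehyde.
The molecule carries an aldehyde (-CHO), whose atoms satisfy every constraint of the query, so the pattern matches.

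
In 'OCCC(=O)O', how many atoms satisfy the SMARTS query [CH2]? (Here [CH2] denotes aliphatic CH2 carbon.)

The query [CH2] means: aliphatic carbon with exactly two hydrogens.
Check the 6 heavy atoms by environment: 2× C (H2) → match; 2× O (H1) → no; 1× C (H0) → no; 1× O (H0) → no.
That gives 2 matching atoms.

2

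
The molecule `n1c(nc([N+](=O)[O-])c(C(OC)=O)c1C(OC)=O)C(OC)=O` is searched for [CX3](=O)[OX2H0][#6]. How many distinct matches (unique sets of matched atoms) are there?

3

[CX3](=O)[OX2H0][#6] is the SMARTS for an ester: a carbonyl carbon bonded to an oxygen that is itself bonded to carbon (no H on that O).
The molecule carries 3 separate instances of a methyl-ester group (-C(=O)OCH3) meeting every constraint; each maps to a distinct set of atoms, giving 3 matches.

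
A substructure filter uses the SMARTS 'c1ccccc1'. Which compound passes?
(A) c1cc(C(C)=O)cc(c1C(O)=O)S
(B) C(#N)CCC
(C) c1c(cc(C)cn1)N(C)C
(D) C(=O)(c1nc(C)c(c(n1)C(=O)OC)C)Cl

A

c1ccccc1 describes six aromatic carbons in a ring (a benzene ring).
(A) contains the required atom environment, so the pattern matches.
(B) has a methyl group (-CH3) but no six-membered all-carbon aromatic ring is present.
(C) has a methyl group (-CH3) but no six-membered all-carbon aromatic ring is present.
(D) has a methyl group (-CH3) but no six-membered all-carbon aromatic ring is present.
So the answer is (A).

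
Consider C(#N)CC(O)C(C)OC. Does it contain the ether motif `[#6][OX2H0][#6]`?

Yes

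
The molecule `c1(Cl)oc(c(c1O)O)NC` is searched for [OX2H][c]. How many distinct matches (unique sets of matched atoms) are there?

2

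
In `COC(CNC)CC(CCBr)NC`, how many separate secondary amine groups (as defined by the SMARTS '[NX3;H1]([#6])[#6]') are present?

2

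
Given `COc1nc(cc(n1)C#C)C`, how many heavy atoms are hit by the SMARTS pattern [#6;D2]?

The query [#6;D2] means: any carbon bonded to exactly two heavy atoms.
Check the 11 heavy atoms by environment: 2× n (aromatic, D2) → no; 3× c (aromatic, D3) → no; 1× c (aromatic, D2) → match; 3× C (D1) → no; 1× O (D2) → no; 1× C (D2) → match.
Summing the matching environments: 1 + 1 = 2 matching atoms.

2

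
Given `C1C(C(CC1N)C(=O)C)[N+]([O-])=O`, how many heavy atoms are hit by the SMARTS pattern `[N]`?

The query [N] means: uppercase N matches aliphatic (non-aromatic) nitrogen only.
Check the 12 heavy atoms by environment: 7× C → no; 1× N (charge +1) → match; 1× O (charge -1) → no; 2× O → no; 1× N → match.
Summing the matching environments: 1 + 1 = 2 matching atoms.

2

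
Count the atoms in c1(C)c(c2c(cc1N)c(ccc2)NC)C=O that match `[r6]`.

The query [r6] means: r6 matches atoms in a six-membered ring.
Check the 16 heavy atoms by environment: 10× c (aromatic, in 6-ring) → match; 2× N (acyclic) → no; 3× C (acyclic) → no; 1× O (acyclic) → no.
That gives 10 matching atoms.

10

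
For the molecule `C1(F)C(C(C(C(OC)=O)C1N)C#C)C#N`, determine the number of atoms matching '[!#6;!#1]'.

Check the 15 heavy atoms by environment: 10× C → no; 2× N → match; 1× F → match; 2× O → match.
Summing the matching environments: 2 + 1 + 2 = 5 matching atoms.

5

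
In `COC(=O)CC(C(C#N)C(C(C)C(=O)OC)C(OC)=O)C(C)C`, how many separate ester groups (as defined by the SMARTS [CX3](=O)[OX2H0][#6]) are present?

[CX3](=O)[OX2H0][#6] is the SMARTS for an ester: a carbonyl carbon bonded to an oxygen that is itself bonded to carbon (no H on that O).
The molecule carries 3 separate instances of a methyl-ester group (-C(=O)OCH3) meeting every constraint; each maps to a distinct set of atoms, giving 3 matches.

3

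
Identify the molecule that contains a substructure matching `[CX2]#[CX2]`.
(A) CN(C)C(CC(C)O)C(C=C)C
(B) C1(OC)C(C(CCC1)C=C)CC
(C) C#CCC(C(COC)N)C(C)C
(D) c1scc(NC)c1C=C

C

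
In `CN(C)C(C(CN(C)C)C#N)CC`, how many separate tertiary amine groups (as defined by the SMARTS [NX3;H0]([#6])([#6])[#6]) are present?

2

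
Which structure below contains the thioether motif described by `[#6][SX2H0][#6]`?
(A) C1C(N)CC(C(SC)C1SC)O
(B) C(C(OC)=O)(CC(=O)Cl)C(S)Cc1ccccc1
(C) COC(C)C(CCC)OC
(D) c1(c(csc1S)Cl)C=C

A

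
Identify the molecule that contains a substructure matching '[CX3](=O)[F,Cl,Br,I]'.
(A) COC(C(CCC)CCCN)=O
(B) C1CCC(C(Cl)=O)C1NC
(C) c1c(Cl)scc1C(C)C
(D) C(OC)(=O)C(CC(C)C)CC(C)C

B

[CX3](=O)[F,Cl,Br,I] describes a carbonyl carbon bonded to a halogen (an acyl halide).
(A) has a methyl-ester group (-C(=O)OCH3) but the carbonyl is bonded to -O-C, not to a halogen.
(B) contains an acyl chloride (-C(=O)Cl), which satisfies every atom and bond constraint.
(C) has a chloro substituent but the Cl is not on a carbonyl carbon.
(D) has a methyl-ester group (-C(=O)OCH3) but the carbonyl is bonded to -O-C, not to a halogen.
So the answer is (B).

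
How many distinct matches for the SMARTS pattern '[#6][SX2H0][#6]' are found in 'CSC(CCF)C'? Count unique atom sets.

1

[#6][SX2H0][#6] is the SMARTS for a thioether: an aliphatic sulfur bridging two carbons with no H on the sulfur.
Exactly one fragment in the molecule meets all constraints, giving 1 match.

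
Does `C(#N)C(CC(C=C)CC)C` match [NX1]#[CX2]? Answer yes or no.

Yes

The pattern [NX1]#[CX2] describes a nitrogen triple-bonded to a two-connected carbon — a nitrile.
The molecule carries a nitrile (-C#N), whose atoms satisfy every constraint of the query, so the pattern matches.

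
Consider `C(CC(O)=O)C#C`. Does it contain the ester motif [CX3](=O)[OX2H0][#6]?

No

The pattern [CX3](=O)[OX2H0][#6] describes a carbonyl carbon bonded to an oxygen that is itself bonded to carbon (no H on that O) — an ester.
The closest candidate here is a carboxylic acid group (-C(=O)OH), but the singly-bonded O carries H (OX2H1, not H0). No other fragment satisfies the full query, so there is no match.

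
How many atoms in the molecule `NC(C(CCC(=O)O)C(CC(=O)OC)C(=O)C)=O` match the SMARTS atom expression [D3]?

Check the 18 heavy atoms by environment: 3× C (D2) → no; 6× C (D3) → match; 5× O (D1) → no; 2× C (D1) → no; 1× N (D1) → no; 1× O (D2) → no.
That gives 6 matching atoms.

6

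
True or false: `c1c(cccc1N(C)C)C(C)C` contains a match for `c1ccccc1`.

The pattern c1ccccc1 describes six aromatic carbons in a ring — a benzene ring.
The required atom environment is present in the molecule, so the pattern matches.

True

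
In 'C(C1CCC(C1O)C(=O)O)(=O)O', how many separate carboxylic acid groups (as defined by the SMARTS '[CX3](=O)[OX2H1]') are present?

2

[CX3](=O)[OX2H1] is the SMARTS for a carboxylic acid: an sp2 carbon double-bonded to O and single-bonded to an -OH oxygen.
The molecule carries 2 separate instances of a carboxylic acid group (-C(=O)OH) meeting every constraint; each maps to a distinct set of atoms, giving 2 matches.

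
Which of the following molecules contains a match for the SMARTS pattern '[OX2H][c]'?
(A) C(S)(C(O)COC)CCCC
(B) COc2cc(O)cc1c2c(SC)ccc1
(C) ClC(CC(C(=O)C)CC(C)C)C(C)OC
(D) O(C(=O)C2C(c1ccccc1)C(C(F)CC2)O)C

B

[OX2H][c] describes a hydroxyl oxygen attached to an aromatic carbon (a phenol).
(A) has a hydroxyl group (-OH) but the -OH is on an aliphatic carbon, not an aromatic c.
(B) contains a hydroxyl group (-OH), which satisfies every atom and bond constraint.
(C) has a methoxy ether (-OCH3) but the oxygen has H0, not H1.
(D) has a hydroxyl group (-OH) but the -OH is on an aliphatic carbon, not an aromatic c.
So the answer is (B).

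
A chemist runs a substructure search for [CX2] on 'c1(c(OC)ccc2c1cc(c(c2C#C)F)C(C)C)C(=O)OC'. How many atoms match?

Check the 22 heavy atoms by environment: 10× c (aromatic, X3) → no; 1× C (X3) → no; 1× O (X1) → no; 2× O (X2) → no; 5× C (X4) → no; 2× C (X2) → match; 1× F (X1) → no.
That gives 2 matching atoms.

2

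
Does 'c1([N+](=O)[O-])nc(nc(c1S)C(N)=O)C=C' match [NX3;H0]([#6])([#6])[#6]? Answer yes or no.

No

The pattern [NX3;H0]([#6])([#6])[#6] describes a trivalent nitrogen with no H, bonded to three carbons — a tertiary amine.
The closest candidate here is a primary amide (-C(=O)NH2), but the amide nitrogen has H2 and only one carbon neighbour. No other fragment satisfies the full query, so there is no match.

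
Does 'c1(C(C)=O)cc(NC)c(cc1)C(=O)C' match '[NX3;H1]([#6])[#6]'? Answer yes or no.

Yes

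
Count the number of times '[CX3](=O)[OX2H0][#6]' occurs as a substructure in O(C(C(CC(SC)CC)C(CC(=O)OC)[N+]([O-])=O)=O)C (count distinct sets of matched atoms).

2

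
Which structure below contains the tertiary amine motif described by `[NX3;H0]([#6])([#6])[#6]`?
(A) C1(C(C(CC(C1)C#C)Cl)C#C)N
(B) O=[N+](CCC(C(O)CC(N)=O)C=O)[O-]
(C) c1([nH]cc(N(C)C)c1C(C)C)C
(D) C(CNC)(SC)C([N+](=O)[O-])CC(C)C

C

[NX3;H0]([#6])([#6])[#6] describes a trivalent nitrogen with no H, bonded to three carbons (a tertiary amine).
(A) has a primary amino group (-NH2) but the nitrogen has H2, not H0 with three carbons.
(B) has a primary amide (-C(=O)NH2) but the amide nitrogen has H2 and only one carbon neighbour.
(C) contains a dimethylamino group (-N(CH3)2), which satisfies every atom and bond constraint.
(D) has an N-methylamino group (-NHCH3) but the nitrogen still has one H (H1), not H0.
So the answer is (C).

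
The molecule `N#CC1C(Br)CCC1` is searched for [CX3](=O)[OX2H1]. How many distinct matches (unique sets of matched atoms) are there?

0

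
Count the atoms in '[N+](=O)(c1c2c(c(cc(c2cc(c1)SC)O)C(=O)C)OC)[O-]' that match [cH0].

Check the 21 heavy atoms by environment: 7× c (aromatic, H0) → match; 3× c (aromatic, H1) → no; 1× C (H0) → no; 3× O (H0) → no; 3× C (H3) → no; 1× N (charge +1, H0) → no; 1× O (charge -1, H0) → no; 1× S (H0) → no; 1× O (H1) → no.
That gives 7 matching atoms.

7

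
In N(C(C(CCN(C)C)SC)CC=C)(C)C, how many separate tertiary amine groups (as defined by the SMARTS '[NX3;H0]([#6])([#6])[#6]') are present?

[NX3;H0]([#6])([#6])[#6] is the SMARTS for a tertiary amine: a trivalent nitrogen with no H, bonded to three carbons.
The molecule carries 2 separate instances of a dimethylamino group (-N(CH3)2) meeting every constraint; each maps to a distinct set of atoms, giving 2 matches.

2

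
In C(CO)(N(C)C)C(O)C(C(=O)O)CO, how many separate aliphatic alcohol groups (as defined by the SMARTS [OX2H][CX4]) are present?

[OX2H][CX4] is the SMARTS for an aliphatic alcohol: a hydroxyl oxygen bound to an sp3 (X4) carbon.
The molecule carries 3 separate instances of a hydroxyl group (-OH) meeting every constraint; each maps to a distinct set of atoms, giving 3 matches.

3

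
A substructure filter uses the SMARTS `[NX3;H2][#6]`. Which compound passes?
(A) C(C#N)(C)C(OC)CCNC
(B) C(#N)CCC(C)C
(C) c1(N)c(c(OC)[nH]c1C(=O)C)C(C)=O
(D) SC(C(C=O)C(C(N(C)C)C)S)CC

C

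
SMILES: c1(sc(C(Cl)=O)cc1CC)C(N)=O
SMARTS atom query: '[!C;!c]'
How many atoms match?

5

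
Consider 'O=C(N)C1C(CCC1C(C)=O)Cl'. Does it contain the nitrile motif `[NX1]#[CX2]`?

No

The pattern [NX1]#[CX2] describes a nitrogen triple-bonded to a two-connected carbon — a nitrile.
The closest candidate here is a primary amide (-C(=O)NH2), but the nitrogen is NX3, not NX1. No other fragment satisfies the full query, so there is no match.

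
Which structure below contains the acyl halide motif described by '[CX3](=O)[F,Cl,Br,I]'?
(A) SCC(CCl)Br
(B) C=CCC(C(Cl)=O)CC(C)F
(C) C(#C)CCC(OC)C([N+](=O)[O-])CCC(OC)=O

B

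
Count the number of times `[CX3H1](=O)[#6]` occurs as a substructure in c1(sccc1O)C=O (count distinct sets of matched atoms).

1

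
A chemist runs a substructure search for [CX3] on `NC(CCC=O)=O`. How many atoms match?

2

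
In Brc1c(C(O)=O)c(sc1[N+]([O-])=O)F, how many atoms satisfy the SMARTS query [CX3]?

1

The query [CX3] means: C with X3: aliphatic carbon with exactly 3 total connections.
Check the 13 heavy atoms by environment: 1× s (aromatic, X2) → no; 4× c (aromatic, X3) → no; 1× N (charge +1, X3) → no; 1× O (charge -1, X1) → no; 2× O (X1) → no; 1× Br (X1) → no; 1× C (X3) → match; 1× O (X2) → no; 1× F (X1) → no.
That gives 1 matching atom.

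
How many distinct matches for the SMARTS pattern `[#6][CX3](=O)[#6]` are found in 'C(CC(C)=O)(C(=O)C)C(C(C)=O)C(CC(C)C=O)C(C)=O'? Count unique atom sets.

[#6][CX3](=O)[#6] is the SMARTS for a ketone: a carbonyl carbon (no H) flanked by two carbons.
The molecule carries 4 separate instances of an acetyl/ketone group (-C(=O)CH3) meeting every constraint; each maps to a distinct set of atoms, giving 4 matches.

4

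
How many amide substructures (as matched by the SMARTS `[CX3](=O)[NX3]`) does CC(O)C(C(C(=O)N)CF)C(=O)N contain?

[CX3](=O)[NX3] is the SMARTS for an amide: a carbonyl carbon bonded to a trivalent nitrogen.
The molecule carries 2 separate instances of a primary amide (-C(=O)NH2) meeting every constraint; each maps to a distinct set of atoms, giving 2 matches.

2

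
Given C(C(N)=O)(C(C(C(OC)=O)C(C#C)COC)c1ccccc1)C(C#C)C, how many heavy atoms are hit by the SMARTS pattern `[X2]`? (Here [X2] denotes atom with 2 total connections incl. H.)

6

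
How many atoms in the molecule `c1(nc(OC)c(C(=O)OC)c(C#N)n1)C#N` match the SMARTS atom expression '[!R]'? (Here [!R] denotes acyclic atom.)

10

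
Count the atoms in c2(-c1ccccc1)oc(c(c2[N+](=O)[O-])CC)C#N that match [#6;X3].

The query [#6;X3] means: any carbon (aromatic or not) with three total connections.
Check the 18 heavy atoms by environment: 1× o (aromatic, X2) → no; 10× c (aromatic, X3) → match; 1× N (charge +1, X3) → no; 1× O (charge -1, X1) → no; 1× O (X1) → no; 1× C (X2) → no; 1× N (X1) → no; 2× C (X4) → no.
That gives 10 matching atoms.

10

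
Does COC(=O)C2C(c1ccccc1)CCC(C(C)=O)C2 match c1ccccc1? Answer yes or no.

Yes

The pattern c1ccccc1 describes six aromatic carbons in a ring — a benzene ring.
The molecule carries a phenyl ring, whose atoms satisfy every constraint of the query, so the pattern matches.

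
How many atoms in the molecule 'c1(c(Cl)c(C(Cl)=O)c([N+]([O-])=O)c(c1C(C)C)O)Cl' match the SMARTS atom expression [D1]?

9

The query [D1] means: atom with exactly one heavy-atom neighbour (degree 1).
Check the 18 heavy atoms by environment: 6× c (aromatic, D3) → no; 2× C (D3) → no; 3× O (D1) → match; 3× Cl (D1) → match; 1× N (charge +1, D3) → no; 1× O (charge -1, D1) → match; 2× C (D1) → match.
Summing the matching environments: 3 + 3 + 1 + 2 = 9 matching atoms.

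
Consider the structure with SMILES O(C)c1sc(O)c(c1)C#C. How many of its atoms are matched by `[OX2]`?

2

Check the 10 heavy atoms by environment: 1× s (aromatic, X2) → no; 4× c (aromatic, X3) → no; 2× O (X2) → match; 2× C (X2) → no; 1× C (X4) → no.
That gives 2 matching atoms.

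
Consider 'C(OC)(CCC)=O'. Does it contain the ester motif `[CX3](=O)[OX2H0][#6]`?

The pattern [CX3](=O)[OX2H0][#6] describes a carbonyl carbon bonded to an oxygen that is itself bonded to carbon (no H on that O) — an ester.
The molecule carries a methyl-ester group (-C(=O)OCH3), whose atoms satisfy every constraint of the query, so the pattern matches.

Yes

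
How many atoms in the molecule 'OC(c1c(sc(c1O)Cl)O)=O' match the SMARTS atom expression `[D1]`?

The query [D1] means: atom with exactly one heavy-atom neighbour (degree 1).
Check the 11 heavy atoms by environment: 1× s (aromatic, D2) → no; 4× c (aromatic, D3) → no; 1× Cl (D1) → match; 4× O (D1) → match; 1× C (D3) → no.
Summing the matching environments: 1 + 4 = 5 matching atoms.

5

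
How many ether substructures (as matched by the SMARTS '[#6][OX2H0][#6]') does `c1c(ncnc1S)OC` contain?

1

[#6][OX2H0][#6] is the SMARTS for an ether: an aliphatic oxygen bridging two carbons with no H on the oxygen.
Exactly one fragment in the molecule meets all constraints, giving 1 match.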